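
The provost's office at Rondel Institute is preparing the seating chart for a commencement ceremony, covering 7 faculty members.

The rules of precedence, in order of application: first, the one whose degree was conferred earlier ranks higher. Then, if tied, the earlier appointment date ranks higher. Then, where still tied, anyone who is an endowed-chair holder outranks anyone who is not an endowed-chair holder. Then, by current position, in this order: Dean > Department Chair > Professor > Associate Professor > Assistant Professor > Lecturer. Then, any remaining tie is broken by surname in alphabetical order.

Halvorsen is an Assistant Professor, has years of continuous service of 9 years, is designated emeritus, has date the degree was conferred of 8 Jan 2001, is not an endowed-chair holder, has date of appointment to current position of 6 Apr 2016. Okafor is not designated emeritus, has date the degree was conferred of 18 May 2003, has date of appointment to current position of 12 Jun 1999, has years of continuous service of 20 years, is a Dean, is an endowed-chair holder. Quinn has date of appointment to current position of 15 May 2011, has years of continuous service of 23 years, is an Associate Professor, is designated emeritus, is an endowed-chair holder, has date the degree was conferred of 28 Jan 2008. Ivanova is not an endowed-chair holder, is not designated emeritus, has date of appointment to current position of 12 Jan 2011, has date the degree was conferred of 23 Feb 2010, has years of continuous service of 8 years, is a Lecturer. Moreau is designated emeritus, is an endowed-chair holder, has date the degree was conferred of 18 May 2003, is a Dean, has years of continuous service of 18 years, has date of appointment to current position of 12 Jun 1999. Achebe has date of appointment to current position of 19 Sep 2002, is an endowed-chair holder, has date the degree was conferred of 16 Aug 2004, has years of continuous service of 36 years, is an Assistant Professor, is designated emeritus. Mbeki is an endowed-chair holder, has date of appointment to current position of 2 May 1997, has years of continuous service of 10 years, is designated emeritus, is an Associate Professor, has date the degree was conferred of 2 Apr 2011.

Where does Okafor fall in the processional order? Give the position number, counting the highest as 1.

By date the degree was conferred (earlier first): Halvorsen (8 Jan 2001); then Moreau and Okafor (both 18 May 2003); then Achebe (16 Aug 2004); then Quinn (28 Jan 2008); then Ivanova (23 Feb 2010); then Mbeki (2 Apr 2011).
Moreau and Okafor both have date of appointment to current position 12 Jun 1999, so the next rule applies.
Moreau and Okafor are each an endowed-chair holder, so the next rule applies.
Moreau and Okafor are each Dean, so the next rule applies.
Among Moreau and Okafor, alphabetically by surname: Moreau before Okafor.
Order: Halvorsen, Moreau, Okafor, Achebe, Quinn, Ivanova, Mbeki. So position 3.

3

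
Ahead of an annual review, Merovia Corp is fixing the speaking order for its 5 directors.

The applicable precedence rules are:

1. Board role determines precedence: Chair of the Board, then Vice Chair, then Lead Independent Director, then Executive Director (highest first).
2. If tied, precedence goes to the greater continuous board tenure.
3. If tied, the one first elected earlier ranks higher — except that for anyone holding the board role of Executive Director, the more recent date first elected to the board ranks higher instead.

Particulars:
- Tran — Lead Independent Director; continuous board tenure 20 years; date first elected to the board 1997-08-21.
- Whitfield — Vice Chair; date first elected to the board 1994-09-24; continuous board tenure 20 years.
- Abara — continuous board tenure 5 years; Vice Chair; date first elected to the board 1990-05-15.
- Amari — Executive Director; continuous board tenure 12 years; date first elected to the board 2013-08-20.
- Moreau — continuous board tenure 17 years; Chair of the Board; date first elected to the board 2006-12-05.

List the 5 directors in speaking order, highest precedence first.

By board role: Moreau (Chair of the Board); then Whitfield and Abara (Vice Chair); then Tran (Lead Independent Director); then Amari (Executive Director).
Among Whitfield and Abara, by continuous board tenure (higher first): Whitfield (20 years) before Abara (5 years).
Full order: Moreau, Whitfield, Abara, Tran, Amari.

Moreau, Whitfield, Abara, Tran, Amari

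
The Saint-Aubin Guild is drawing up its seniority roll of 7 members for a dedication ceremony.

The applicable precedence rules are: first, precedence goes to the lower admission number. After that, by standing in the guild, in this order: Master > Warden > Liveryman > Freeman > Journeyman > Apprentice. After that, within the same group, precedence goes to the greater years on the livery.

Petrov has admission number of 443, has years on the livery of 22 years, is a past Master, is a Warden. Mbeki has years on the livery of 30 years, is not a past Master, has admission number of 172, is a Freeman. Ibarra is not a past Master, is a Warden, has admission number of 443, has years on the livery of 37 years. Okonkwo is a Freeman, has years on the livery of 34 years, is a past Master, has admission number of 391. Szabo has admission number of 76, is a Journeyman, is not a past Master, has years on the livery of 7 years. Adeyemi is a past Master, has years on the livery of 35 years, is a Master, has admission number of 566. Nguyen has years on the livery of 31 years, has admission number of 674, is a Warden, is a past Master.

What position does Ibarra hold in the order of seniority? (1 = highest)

By admission number (lower first): Szabo (76); then Mbeki (172); then Okonkwo (391); then Ibarra and Petrov (both 443); then Adeyemi (566); then Nguyen (674).
Ibarra and Petrov are each Warden, so the next rule applies.
Among Ibarra and Petrov, by years on the livery (higher first): Ibarra (37 years) before Petrov (22 years).
Order: Szabo, Mbeki, Okonkwo, Ibarra, Petrov, Adeyemi, Nguyen. So position 4.

4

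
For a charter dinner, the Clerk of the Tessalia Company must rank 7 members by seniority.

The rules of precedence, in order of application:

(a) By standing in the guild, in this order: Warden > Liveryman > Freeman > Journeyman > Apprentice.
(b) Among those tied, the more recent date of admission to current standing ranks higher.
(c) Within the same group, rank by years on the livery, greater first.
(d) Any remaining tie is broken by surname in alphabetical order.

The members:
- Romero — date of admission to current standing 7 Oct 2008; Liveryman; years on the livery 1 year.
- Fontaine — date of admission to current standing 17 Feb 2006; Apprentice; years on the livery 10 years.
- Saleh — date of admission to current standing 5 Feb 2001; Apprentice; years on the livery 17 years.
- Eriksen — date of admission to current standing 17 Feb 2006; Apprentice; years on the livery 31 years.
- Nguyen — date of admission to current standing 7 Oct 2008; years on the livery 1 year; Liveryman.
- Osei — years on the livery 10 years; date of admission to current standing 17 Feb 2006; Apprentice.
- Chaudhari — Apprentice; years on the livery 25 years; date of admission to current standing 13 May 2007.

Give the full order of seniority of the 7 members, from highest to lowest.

Nguyen, Romero, Chaudhari, Eriksen, Fontaine, Osei, Saleh

By standing in the guild: Nguyen and Romero (Liveryman); then Chaudhari, Eriksen, Fontaine, Osei and Saleh (Apprentice).
Nguyen and Romero both have date of admission to current standing 7 Oct 2008, so the next rule applies.
Nguyen and Romero both have years on the livery 1 year, so the next rule applies.
Among Nguyen and Romero, alphabetically by surname: Nguyen before Romero.
Among Chaudhari, Eriksen, Fontaine, Osei and Saleh, by date of admission to current standing (later first): Chaudhari (13 May 2007) before Eriksen, Fontaine and Osei (17 Feb 2006) before Saleh (5 Feb 2001).
Among Eriksen, Fontaine and Osei, by years on the livery (higher first): Eriksen (31 years) before Fontaine and Osei (10 years).
Among Fontaine and Osei, alphabetically by surname: Fontaine before Osei.
Full order: Nguyen, Romero, Chaudhari, Eriksen, Fontaine, Osei, Saleh.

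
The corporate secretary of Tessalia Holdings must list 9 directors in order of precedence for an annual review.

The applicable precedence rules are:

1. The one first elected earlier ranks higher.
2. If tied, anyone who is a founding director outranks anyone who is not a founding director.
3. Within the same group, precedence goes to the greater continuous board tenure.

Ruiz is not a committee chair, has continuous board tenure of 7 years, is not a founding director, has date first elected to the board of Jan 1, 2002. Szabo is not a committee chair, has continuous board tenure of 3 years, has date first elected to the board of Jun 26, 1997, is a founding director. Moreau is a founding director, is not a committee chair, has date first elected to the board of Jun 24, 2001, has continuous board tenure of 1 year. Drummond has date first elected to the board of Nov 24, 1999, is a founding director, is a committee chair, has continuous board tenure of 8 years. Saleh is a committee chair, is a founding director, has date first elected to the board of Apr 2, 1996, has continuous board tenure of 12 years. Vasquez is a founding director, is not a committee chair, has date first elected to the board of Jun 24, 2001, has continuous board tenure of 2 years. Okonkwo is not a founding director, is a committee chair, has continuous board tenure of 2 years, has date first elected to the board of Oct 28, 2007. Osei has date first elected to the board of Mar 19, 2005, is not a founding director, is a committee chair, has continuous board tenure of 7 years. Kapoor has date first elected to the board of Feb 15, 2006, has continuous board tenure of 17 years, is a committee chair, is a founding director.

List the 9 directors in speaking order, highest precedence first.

By date first elected to the board (earlier first): Saleh (Apr 2, 1996); then Szabo (Jun 26, 1997); then Drummond (Nov 24, 1999); then Vasquez and Moreau (both Jun 24, 2001); then Ruiz (Jan 1, 2002); then Osei (Mar 19, 2005); then Kapoor (Feb 15, 2006); then Okonkwo (Oct 28, 2007).
Vasquez and Moreau are each a founding director, so the next rule applies.
Among Vasquez and Moreau, by continuous board tenure (higher first): Vasquez (2 years) before Moreau (1 year).
Full order: Saleh, Szabo, Drummond, Vasquez, Moreau, Ruiz, Osei, Kapoor, Okonkwo.

Saleh, Szabo, Drummond, Vasquez, Moreau, Ruiz, Osei, Kapoor, Okonkwo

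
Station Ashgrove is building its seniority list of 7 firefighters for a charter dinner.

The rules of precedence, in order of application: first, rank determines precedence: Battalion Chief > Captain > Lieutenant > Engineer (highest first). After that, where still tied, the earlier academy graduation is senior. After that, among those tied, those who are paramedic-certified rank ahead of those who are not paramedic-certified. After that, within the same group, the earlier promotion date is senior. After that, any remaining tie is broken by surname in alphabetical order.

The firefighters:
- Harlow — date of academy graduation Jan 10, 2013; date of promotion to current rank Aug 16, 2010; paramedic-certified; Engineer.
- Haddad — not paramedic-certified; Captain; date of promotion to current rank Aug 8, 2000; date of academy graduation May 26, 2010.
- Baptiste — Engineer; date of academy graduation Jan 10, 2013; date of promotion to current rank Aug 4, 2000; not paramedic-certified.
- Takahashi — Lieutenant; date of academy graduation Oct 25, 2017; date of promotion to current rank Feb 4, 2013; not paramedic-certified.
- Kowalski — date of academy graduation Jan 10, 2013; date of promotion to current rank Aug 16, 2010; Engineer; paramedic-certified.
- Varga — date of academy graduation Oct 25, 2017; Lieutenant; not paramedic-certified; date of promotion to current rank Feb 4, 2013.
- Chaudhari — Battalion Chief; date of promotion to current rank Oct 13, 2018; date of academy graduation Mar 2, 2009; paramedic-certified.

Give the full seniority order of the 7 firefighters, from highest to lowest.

Chaudhari, Haddad, Takahashi, Varga, Harlow, Kowalski, Baptiste

By rank: Chaudhari (Battalion Chief); then Haddad (Captain); then Takahashi and Varga (Lieutenant); then Harlow, Kowalski and Baptiste (Engineer).
Takahashi and Varga both have date of academy graduation Oct 25, 2017, so the next rule applies.
Takahashi and Varga are each not paramedic-certified, so the next rule applies.
Takahashi and Varga both have date of promotion to current rank Feb 4, 2013, so the next rule applies.
Among Takahashi and Varga, alphabetically by surname: Takahashi before Varga.
Harlow, Kowalski and Baptiste all have date of academy graduation Jan 10, 2013, so the next rule applies.
Among Harlow, Kowalski and Baptiste, paramedic-certified before not paramedic-certified: Harlow and Kowalski (paramedic-certified) before Baptiste (not paramedic-certified).
Harlow and Kowalski both have date of promotion to current rank Aug 16, 2010, so the next rule applies.
Among Harlow and Kowalski, alphabetically by surname: Harlow before Kowalski.
Full order: Chaudhari, Haddad, Takahashi, Varga, Harlow, Kowalski, Baptiste.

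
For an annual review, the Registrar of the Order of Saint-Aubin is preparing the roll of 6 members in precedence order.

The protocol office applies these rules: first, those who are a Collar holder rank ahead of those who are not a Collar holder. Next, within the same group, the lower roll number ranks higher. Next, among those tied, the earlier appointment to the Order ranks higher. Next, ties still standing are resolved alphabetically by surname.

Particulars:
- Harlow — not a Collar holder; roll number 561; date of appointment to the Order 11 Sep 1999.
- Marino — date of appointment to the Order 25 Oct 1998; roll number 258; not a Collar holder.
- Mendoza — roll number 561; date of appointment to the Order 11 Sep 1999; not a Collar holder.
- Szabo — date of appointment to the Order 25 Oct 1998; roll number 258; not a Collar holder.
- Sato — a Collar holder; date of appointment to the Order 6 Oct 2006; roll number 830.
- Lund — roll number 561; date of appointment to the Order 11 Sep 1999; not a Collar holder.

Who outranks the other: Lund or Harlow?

Harlow

By the first rule: Sato (a Collar holder); then Marino, Szabo, Harlow, Lund and Mendoza (each not a Collar holder).
Among Marino, Szabo, Harlow, Lund and Mendoza, by roll number (lower first): Marino and Szabo (258) before Harlow, Lund and Mendoza (561).
Marino and Szabo both have date of appointment to the Order 25 Oct 1998, so the next rule applies.
Among Marino and Szabo, alphabetically by surname: Marino before Szabo.
Harlow, Lund and Mendoza all have date of appointment to the Order 11 Sep 1999, so the next rule applies.
Among Harlow, Lund and Mendoza, alphabetically by surname: Harlow before Lund before Mendoza.
So Harlow takes precedence.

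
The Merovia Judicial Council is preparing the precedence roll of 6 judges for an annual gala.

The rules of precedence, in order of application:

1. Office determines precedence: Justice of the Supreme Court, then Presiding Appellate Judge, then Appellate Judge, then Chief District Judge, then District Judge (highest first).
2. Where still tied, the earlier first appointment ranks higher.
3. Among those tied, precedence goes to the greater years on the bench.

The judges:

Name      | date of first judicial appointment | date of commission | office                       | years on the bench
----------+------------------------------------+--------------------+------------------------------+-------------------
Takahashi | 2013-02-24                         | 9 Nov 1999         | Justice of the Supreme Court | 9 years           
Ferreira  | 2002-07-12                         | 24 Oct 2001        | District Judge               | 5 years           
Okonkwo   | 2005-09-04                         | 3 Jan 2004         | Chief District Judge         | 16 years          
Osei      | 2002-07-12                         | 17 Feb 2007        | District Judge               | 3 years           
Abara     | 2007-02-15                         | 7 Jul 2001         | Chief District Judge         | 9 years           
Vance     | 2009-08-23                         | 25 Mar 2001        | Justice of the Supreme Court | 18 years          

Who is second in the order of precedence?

Takahashi

By office: Vance and Takahashi (Justice of the Supreme Court); then Okonkwo and Abara (Chief District Judge); then Ferreira and Osei (District Judge).
Among Vance and Takahashi, by date of first judicial appointment (earlier first): Vance (2009-08-23) before Takahashi (2013-02-24).
Among Okonkwo and Abara, by date of first judicial appointment (earlier first): Okonkwo (2005-09-04) before Abara (2007-02-15).
Ferreira and Osei both have date of first judicial appointment 2002-07-12, so the next rule applies.
Among Ferreira and Osei, by years on the bench (higher first): Ferreira (5 years) before Osei (3 years).
Order: Vance, Takahashi, Okonkwo, Abara, Ferreira, Osei.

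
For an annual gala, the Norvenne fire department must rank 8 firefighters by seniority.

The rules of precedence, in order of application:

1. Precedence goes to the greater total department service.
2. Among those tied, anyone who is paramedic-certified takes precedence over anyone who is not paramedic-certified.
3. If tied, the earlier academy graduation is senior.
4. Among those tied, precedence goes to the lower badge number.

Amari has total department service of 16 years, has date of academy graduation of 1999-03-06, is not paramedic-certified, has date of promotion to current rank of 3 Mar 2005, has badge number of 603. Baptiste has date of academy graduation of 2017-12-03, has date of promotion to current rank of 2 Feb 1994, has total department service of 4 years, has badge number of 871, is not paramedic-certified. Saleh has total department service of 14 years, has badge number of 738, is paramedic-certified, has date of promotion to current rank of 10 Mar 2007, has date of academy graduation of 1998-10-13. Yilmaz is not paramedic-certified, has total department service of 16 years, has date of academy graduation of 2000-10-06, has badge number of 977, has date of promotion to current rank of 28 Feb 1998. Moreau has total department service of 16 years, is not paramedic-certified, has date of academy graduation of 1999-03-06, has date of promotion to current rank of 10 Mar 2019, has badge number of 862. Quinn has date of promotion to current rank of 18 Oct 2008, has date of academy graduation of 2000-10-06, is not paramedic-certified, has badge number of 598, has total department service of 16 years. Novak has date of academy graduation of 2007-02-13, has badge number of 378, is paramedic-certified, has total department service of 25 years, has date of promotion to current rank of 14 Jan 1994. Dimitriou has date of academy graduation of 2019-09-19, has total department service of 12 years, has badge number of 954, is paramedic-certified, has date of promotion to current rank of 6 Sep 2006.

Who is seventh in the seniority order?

Dimitriou

By total department service (higher first): Novak (25 years); then Amari, Moreau, Quinn and Yilmaz (each 16 years); then Saleh (14 years); then Dimitriou (12 years); then Baptiste (4 years).
Amari, Moreau, Quinn and Yilmaz are each not paramedic-certified, so the next rule applies.
Among Amari, Moreau, Quinn and Yilmaz, by date of academy graduation (earlier first): Amari and Moreau (1999-03-06) before Quinn and Yilmaz (2000-10-06).
Among Amari and Moreau, by badge number (lower first): Amari (603) before Moreau (862).
Among Quinn and Yilmaz, by badge number (lower first): Quinn (598) before Yilmaz (977).
Order: Novak, Amari, Moreau, Quinn, Yilmaz, Saleh, Dimitriou, Baptiste.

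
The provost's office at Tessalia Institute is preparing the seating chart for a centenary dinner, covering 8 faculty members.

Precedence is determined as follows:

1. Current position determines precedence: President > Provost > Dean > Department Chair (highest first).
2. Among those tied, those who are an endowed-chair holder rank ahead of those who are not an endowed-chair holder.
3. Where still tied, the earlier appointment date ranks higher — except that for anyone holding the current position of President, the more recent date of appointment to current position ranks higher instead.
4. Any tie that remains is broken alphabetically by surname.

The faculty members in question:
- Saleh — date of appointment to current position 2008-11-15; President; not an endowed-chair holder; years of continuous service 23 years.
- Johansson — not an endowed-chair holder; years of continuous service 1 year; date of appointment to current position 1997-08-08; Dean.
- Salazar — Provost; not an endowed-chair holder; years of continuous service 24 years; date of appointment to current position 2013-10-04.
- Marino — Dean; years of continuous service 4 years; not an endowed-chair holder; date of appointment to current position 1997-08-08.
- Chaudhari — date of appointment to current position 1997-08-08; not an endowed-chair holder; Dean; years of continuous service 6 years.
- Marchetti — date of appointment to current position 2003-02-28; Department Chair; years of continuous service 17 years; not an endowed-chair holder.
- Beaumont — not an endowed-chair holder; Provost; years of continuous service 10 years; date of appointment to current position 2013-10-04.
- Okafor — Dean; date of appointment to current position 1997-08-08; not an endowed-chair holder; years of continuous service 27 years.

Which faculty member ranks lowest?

By current position: Saleh (President); then Beaumont and Salazar (Provost); then Chaudhari, Johansson, Marino and Okafor (Dean); then Marchetti (Department Chair).
Beaumont and Salazar are each not an endowed-chair holder, so the next rule applies.
Beaumont and Salazar both have date of appointment to current position 2013-10-04, so the next rule applies.
Among Beaumont and Salazar, alphabetically by surname: Beaumont before Salazar.
Chaudhari, Johansson, Marino and Okafor are each not an endowed-chair holder, so the next rule applies.
Chaudhari, Johansson, Marino and Okafor all have date of appointment to current position 1997-08-08, so the next rule applies.
Among Chaudhari, Johansson, Marino and Okafor, alphabetically by surname: Chaudhari before Johansson before Marino before Okafor.
Order: Saleh, Beaumont, Salazar, Chaudhari, Johansson, Marino, Okafor, Marchetti.

Marchetti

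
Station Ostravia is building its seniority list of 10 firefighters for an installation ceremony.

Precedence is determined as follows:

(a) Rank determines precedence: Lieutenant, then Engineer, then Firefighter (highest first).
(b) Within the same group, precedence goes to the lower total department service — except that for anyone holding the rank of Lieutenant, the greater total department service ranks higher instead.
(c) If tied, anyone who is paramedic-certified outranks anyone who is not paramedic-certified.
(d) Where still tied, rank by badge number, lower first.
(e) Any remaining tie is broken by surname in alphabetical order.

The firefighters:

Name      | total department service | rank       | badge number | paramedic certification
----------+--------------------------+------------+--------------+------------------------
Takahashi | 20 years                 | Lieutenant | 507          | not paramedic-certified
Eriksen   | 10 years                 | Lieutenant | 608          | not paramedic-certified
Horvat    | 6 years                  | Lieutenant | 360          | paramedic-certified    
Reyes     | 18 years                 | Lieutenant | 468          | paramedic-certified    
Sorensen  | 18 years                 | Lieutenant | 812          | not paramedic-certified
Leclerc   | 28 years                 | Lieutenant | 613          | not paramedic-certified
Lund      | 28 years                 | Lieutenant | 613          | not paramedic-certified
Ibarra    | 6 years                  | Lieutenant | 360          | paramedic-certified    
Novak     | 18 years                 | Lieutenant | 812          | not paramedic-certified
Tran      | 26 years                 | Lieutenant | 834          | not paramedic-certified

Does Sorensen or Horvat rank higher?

By rank: Leclerc, Lund, Tran, Takahashi, Reyes, Novak, Sorensen, Eriksen, Horvat and Ibarra (Lieutenant).
Among Leclerc, Lund, Tran, Takahashi, Reyes, Novak, Sorensen, Eriksen, Horvat and Ibarra, by total department service (higher first) (reversed rule for this group): Leclerc and Lund (28 years) before Tran (26 years) before Takahashi (20 years) before Reyes, Novak and Sorensen (18 years) before Eriksen (10 years) before Horvat and Ibarra (6 years).
Leclerc and Lund are each not paramedic-certified, so the next rule applies.
Leclerc and Lund both have badge number 613, so the next rule applies.
Among Leclerc and Lund, alphabetically by surname: Leclerc before Lund.
Among Reyes, Novak and Sorensen, paramedic-certified before not paramedic-certified: Reyes (paramedic-certified) before Novak and Sorensen (not paramedic-certified).
Novak and Sorensen both have badge number 812, so the next rule applies.
Among Novak and Sorensen, alphabetically by surname: Novak before Sorensen.
Horvat and Ibarra are each paramedic-certified, so the next rule applies.
Horvat and Ibarra both have badge number 360, so the next rule applies.
Among Horvat and Ibarra, alphabetically by surname: Horvat before Ibarra.
So Sorensen takes precedence.

Sorensen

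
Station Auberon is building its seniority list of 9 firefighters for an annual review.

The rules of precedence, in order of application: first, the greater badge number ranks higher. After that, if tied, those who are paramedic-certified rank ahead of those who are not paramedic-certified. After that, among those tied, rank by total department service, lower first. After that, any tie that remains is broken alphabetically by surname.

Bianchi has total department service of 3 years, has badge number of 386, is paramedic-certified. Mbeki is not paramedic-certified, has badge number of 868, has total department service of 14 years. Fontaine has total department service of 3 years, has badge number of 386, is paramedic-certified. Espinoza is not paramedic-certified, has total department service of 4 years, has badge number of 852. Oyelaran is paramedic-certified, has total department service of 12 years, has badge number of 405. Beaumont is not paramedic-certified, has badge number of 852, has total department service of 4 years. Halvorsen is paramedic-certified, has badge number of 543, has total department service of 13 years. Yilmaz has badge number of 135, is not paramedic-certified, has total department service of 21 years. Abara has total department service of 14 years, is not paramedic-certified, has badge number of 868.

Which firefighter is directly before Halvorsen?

Espinoza

By badge number (higher first): Abara and Mbeki (both 868); then Beaumont and Espinoza (both 852); then Halvorsen (543); then Oyelaran (405); then Bianchi and Fontaine (both 386); then Yilmaz (135).
Abara and Mbeki are each not paramedic-certified, so the next rule applies.
Abara and Mbeki both have total department service 14 years, so the next rule applies.
Among Abara and Mbeki, alphabetically by surname: Abara before Mbeki.
Beaumont and Espinoza are each not paramedic-certified, so the next rule applies.
Beaumont and Espinoza both have total department service 4 years, so the next rule applies.
Among Beaumont and Espinoza, alphabetically by surname: Beaumont before Espinoza.
Bianchi and Fontaine are each paramedic-certified, so the next rule applies.
Bianchi and Fontaine both have total department service 3 years, so the next rule applies.
Among Bianchi and Fontaine, alphabetically by surname: Bianchi before Fontaine.
Order: Abara, Mbeki, Beaumont, Espinoza, Halvorsen, Oyelaran, Bianchi, Fontaine, Yilmaz.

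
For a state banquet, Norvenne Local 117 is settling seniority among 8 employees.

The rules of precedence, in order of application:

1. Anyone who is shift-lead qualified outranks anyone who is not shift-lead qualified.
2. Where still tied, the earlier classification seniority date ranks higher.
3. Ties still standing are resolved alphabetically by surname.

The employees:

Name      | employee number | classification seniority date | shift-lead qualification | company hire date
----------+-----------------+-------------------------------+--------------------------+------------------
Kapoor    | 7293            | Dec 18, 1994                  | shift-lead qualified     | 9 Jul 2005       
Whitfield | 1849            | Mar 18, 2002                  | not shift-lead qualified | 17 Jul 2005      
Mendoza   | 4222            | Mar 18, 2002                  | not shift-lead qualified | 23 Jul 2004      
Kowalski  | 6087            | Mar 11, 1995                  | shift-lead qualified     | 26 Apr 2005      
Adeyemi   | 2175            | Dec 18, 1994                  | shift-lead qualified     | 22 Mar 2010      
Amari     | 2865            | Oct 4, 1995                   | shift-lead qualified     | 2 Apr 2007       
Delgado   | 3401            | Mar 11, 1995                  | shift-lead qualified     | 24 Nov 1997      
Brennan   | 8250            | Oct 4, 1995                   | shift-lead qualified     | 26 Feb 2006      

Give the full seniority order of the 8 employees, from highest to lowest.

By the first rule: Adeyemi, Kapoor, Delgado, Kowalski, Amari and Brennan (each shift-lead qualified); then Mendoza and Whitfield (both not shift-lead qualified).
Among Adeyemi, Kapoor, Delgado, Kowalski, Amari and Brennan, by classification seniority date (earlier first): Adeyemi and Kapoor (Dec 18, 1994) before Delgado and Kowalski (Mar 11, 1995) before Amari and Brennan (Oct 4, 1995).
Among Adeyemi and Kapoor, alphabetically by surname: Adeyemi before Kapoor.
Among Delgado and Kowalski, alphabetically by surname: Delgado before Kowalski.
Among Amari and Brennan, alphabetically by surname: Amari before Brennan.
Mendoza and Whitfield both have classification seniority date Mar 18, 2002, so the next rule applies.
Among Mendoza and Whitfield, alphabetically by surname: Mendoza before Whitfield.
Full order: Adeyemi, Kapoor, Delgado, Kowalski, Amari, Brennan, Mendoza, Whitfield.

Adeyemi, Kapoor, Delgado, Kowalski, Amari, Brennan, Mendoza, Whitfield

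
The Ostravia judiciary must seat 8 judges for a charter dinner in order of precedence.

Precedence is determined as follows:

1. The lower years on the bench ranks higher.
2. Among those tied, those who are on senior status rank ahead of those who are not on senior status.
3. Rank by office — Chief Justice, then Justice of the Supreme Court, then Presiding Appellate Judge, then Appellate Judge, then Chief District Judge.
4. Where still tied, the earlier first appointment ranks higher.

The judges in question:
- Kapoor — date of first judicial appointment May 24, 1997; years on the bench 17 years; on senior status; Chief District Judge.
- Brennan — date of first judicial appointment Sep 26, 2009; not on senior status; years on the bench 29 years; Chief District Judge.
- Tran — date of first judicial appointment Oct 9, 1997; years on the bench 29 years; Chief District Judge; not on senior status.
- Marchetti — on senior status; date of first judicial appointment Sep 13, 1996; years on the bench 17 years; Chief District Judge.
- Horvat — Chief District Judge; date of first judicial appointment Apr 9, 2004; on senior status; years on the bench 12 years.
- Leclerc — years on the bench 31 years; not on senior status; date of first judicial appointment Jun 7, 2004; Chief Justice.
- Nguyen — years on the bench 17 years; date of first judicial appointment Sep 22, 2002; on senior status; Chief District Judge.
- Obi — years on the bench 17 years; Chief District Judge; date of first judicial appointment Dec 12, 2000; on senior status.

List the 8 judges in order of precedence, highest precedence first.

By years on the bench (lower first): Horvat (12 years); then Marchetti, Kapoor, Obi and Nguyen (each 17 years); then Tran and Brennan (both 29 years); then Leclerc (31 years).
Marchetti, Kapoor, Obi and Nguyen are each on senior status, so the next rule applies.
Marchetti, Kapoor, Obi and Nguyen are each Chief District Judge, so the next rule applies.
Among Marchetti, Kapoor, Obi and Nguyen, by date of first judicial appointment (earlier first): Marchetti (Sep 13, 1996) before Kapoor (May 24, 1997) before Obi (Dec 12, 2000) before Nguyen (Sep 22, 2002).
Tran and Brennan are each not on senior status, so the next rule applies.
Tran and Brennan are each Chief District Judge, so the next rule applies.
Among Tran and Brennan, by date of first judicial appointment (earlier first): Tran (Oct 9, 1997) before Brennan (Sep 26, 2009).
Full order: Horvat, Marchetti, Kapoor, Obi, Nguyen, Tran, Brennan, Leclerc.

Horvat, Marchetti, Kapoor, Obi, Nguyen, Tran, Brennan, Leclerc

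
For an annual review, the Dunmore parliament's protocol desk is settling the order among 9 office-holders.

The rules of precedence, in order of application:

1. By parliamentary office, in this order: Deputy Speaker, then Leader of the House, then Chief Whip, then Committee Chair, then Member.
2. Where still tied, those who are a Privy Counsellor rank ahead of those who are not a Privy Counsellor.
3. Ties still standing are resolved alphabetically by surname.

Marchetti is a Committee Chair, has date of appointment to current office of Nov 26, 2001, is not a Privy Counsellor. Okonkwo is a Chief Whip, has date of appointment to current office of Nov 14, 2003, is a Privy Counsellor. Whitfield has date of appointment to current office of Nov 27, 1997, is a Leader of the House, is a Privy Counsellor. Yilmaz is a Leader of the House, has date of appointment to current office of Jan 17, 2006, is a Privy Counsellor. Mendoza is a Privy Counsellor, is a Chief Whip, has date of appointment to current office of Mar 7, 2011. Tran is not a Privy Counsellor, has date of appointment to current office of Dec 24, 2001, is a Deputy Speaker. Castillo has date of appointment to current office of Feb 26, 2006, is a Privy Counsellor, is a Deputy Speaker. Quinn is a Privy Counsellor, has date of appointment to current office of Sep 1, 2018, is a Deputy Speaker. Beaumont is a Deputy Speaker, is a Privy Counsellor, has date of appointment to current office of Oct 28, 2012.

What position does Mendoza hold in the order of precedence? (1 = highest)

By parliamentary office: Beaumont, Castillo, Quinn and Tran (Deputy Speaker); then Whitfield and Yilmaz (Leader of the House); then Mendoza and Okonkwo (Chief Whip); then Marchetti (Committee Chair).
Among Beaumont, Castillo, Quinn and Tran, a Privy Counsellor before not a Privy Counsellor: Beaumont, Castillo and Quinn (a Privy Counsellor) before Tran (not a Privy Counsellor).
Among Beaumont, Castillo and Quinn, alphabetically by surname: Beaumont before Castillo before Quinn.
Whitfield and Yilmaz are each a Privy Counsellor, so the next rule applies.
Among Whitfield and Yilmaz, alphabetically by surname: Whitfield before Yilmaz.
Mendoza and Okonkwo are each a Privy Counsellor, so the next rule applies.
Among Mendoza and Okonkwo, alphabetically by surname: Mendoza before Okonkwo.
Order: Beaumont, Castillo, Quinn, Tran, Whitfield, Yilmaz, Mendoza, Okonkwo, Marchetti. So position 7.

7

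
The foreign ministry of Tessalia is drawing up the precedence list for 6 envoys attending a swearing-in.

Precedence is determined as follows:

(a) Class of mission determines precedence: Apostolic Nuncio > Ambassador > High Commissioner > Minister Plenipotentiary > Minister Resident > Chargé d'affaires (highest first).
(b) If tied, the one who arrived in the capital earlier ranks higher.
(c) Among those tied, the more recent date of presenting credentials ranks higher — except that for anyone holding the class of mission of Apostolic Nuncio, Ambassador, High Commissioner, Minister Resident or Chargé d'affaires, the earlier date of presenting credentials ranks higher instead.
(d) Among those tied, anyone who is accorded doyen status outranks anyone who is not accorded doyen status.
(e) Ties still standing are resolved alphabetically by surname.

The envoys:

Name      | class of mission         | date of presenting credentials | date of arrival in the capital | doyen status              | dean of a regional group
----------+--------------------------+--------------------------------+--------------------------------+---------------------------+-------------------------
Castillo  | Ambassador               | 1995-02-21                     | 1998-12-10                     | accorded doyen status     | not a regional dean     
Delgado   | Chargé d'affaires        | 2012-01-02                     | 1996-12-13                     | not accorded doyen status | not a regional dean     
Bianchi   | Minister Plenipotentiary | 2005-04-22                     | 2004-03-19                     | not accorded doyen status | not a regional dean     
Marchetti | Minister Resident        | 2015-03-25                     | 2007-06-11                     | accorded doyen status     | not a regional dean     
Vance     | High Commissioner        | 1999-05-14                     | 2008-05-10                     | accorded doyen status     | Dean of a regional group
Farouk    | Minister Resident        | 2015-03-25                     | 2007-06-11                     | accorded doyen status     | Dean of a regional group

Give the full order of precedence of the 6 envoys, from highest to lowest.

Castillo, Vance, Bianchi, Farouk, Marchetti, Delgado

By class of mission: Castillo (Ambassador); then Vance (High Commissioner); then Bianchi (Minister Plenipotentiary); then Farouk and Marchetti (Minister Resident); then Delgado (Chargé d'affaires).
Farouk and Marchetti both have date of arrival in the capital 2007-06-11, so the next rule applies.
Farouk and Marchetti both have date of presenting credentials 2015-03-25, so the next rule applies.
Farouk and Marchetti are each accorded doyen status, so the next rule applies.
Among Farouk and Marchetti, alphabetically by surname: Farouk before Marchetti.
Full order: Castillo, Vance, Bianchi, Farouk, Marchetti, Delgado.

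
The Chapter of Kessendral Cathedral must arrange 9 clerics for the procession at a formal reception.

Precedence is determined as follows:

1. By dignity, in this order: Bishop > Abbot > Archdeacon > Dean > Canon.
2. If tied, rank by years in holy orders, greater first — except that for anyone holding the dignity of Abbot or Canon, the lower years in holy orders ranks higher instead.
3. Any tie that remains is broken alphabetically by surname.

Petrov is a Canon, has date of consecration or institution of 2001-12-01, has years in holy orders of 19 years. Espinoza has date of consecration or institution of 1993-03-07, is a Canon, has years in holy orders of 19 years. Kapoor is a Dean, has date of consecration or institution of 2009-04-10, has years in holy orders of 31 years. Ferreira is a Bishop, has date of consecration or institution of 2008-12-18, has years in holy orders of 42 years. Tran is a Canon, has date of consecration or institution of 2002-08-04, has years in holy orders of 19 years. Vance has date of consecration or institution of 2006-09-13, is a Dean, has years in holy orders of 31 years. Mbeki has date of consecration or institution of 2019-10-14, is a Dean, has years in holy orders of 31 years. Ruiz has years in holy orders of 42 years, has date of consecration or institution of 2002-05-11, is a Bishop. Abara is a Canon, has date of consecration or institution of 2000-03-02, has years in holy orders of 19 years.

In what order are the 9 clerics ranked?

By dignity: Ferreira and Ruiz (Bishop); then Kapoor, Mbeki and Vance (Dean); then Abara, Espinoza, Petrov and Tran (Canon).
Ferreira and Ruiz both have years in holy orders 42 years, so the next rule applies.
Among Ferreira and Ruiz, alphabetically by surname: Ferreira before Ruiz.
Kapoor, Mbeki and Vance all have years in holy orders 31 years, so the next rule applies.
Among Kapoor, Mbeki and Vance, alphabetically by surname: Kapoor before Mbeki before Vance.
Abara, Espinoza, Petrov and Tran all have years in holy orders 19 years, so the next rule applies.
Among Abara, Espinoza, Petrov and Tran, alphabetically by surname: Abara before Espinoza before Petrov before Tran.
Full order: Ferreira, Ruiz, Kapoor, Mbeki, Vance, Abara, Espinoza, Petrov, Tran.

Ferreira, Ruiz, Kapoor, Mbeki, Vance, Abara, Espinoza, Petrov, Tran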